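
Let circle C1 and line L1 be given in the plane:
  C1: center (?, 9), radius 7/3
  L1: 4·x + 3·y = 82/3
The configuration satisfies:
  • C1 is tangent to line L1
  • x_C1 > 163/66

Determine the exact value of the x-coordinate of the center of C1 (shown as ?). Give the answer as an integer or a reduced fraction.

1. [C1‖L1]  x_C1² − (1/6)x_C1 − 17/2 = 0  ⇒  x_C1 = -17/6 or 3
2. given x_C1 > 163/66: keep 3

3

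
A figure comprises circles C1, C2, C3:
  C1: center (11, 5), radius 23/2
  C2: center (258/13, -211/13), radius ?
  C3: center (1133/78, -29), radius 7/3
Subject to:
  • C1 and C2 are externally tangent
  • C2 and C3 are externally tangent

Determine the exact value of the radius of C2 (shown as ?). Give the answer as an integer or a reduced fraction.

1. [ext C1·C2]  r_C2² + 23r_C2 − 1587/4 = 0  ⇒  r_C2 = 23/2 (r>0 drops 1)
2. [ext C2·C3]  r_C2² + (14/3)r_C2 − 2231/12 = 0  ⇒  r_C2 = 23/2 (r>0 drops 1)

23/2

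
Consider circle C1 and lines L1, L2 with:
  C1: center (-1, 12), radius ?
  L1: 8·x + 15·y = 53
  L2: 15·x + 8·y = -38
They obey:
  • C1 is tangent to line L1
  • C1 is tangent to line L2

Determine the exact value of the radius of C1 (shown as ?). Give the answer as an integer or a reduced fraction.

1. [C1‖L1]  r_C1² − 49 = 0  ⇒  r_C1 = 7 (r>0 drops 1)
2. [C1‖L2]  r_C1² − 49 = 0  ⇒  r_C1 = 7 (r>0 drops 1)

7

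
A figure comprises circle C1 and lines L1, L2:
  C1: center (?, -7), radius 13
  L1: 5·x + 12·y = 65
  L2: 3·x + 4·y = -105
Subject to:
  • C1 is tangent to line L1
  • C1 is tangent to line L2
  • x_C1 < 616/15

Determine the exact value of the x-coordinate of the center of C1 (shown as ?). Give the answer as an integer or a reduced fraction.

1. [C1‖L1]  x_C1² − (298/5)x_C1 − 1272/5 = 0  ⇒  x_C1 = -4 or 318/5
2. [C1‖L2]  x_C1² + (154/3)x_C1 + 568/3 = 0  ⇒  x_C1 = -142/3 or -4

-4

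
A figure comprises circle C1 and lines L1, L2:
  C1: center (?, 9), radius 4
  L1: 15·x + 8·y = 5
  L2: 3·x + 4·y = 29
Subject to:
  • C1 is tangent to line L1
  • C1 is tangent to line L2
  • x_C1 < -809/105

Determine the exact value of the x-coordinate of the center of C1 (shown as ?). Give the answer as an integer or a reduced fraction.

1. [C1‖L1]  x_C1² + (134/15)x_C1 − 3/5 = 0  ⇒  x_C1 = -9 or 1/15
2. [C1‖L2]  x_C1² + (14/3)x_C1 − 39 = 0  ⇒  x_C1 = -9 or 13/3

-9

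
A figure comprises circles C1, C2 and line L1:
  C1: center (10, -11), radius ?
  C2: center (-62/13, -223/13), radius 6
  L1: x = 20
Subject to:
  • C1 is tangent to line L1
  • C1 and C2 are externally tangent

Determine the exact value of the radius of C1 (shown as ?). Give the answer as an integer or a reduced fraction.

1. [C1‖L1]  r_C1² − 100 = 0  ⇒  r_C1 = 10 (r>0 drops 1)
2. [ext C1·C2]  r_C1² + 12r_C1 − 220 = 0  ⇒  r_C1 = 10 (r>0 drops 1)

10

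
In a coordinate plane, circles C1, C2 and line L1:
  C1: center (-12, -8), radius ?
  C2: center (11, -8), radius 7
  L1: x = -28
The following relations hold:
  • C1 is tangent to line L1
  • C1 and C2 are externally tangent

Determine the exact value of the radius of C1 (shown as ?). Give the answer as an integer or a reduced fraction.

16

1. [C1‖L1]  r_C1² − 256 = 0  ⇒  r_C1 = 16 (r>0 drops 1)
2. [ext C1·C2]  r_C1² + 14r_C1 − 480 = 0  ⇒  r_C1 = 16 (r>0 drops 1)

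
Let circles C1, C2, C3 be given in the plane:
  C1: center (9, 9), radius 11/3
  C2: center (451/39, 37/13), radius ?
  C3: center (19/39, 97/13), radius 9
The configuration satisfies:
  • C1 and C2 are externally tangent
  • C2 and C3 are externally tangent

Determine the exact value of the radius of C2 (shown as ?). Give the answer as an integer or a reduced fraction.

3

1. [ext C1·C2]  r_C2² + (22/3)r_C2 − 31 = 0  ⇒  r_C2 = 3 (r>0 drops 1)
2. [ext C2·C3]  r_C2² + 18r_C2 − 63 = 0  ⇒  r_C2 = 3 (r>0 drops 1)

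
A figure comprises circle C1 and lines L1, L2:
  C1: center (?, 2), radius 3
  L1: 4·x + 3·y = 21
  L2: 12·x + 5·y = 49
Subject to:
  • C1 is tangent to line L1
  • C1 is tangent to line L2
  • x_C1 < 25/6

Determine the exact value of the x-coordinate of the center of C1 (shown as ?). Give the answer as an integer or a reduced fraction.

0

1. [C1‖L1]  x_C1² − (15/2)x_C1 = 0  ⇒  x_C1 = 0 or 15/2
2. [C1‖L2]  x_C1² − (13/2)x_C1 = 0  ⇒  x_C1 = 0 or 13/2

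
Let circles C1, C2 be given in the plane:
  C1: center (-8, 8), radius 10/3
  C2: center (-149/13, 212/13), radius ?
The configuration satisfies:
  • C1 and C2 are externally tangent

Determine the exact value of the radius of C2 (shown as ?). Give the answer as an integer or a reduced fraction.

1. [ext C1·C2]  r_C2² + (20/3)r_C2 − 629/9 = 0  ⇒  r_C2 = 17/3 (r>0 drops 1)

17/3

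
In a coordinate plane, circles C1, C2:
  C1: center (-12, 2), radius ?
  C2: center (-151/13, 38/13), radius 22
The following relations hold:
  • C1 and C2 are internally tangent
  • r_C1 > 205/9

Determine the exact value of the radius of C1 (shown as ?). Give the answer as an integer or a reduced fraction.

23

1. [int C1,C2]  r_C1² − 44r_C1 + 483 = 0  ⇒  r_C1 = 21 or 23
2. given r_C1 > 205/9: keep 23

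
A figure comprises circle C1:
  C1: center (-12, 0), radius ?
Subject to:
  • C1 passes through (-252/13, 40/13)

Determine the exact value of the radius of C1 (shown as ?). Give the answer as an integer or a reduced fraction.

8

1. [C1∋P]  r_C1² − 64 = 0  ⇒  r_C1 = 8 (r>0 drops 1)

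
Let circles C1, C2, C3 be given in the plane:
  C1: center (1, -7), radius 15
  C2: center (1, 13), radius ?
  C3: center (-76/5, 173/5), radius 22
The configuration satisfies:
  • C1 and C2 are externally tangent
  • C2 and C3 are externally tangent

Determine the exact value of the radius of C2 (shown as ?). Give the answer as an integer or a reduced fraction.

1. [ext C1·C2]  r_C2² + 30r_C2 − 175 = 0  ⇒  r_C2 = 5 (r>0 drops 1)
2. [ext C2·C3]  r_C2² + 44r_C2 − 245 = 0  ⇒  r_C2 = 5 (r>0 drops 1)

5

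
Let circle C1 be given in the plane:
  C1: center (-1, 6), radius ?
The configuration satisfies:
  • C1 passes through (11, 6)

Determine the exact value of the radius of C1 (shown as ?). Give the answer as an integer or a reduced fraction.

1. [C1∋P]  r_C1² − 144 = 0  ⇒  r_C1 = 12 (r>0 drops 1)

12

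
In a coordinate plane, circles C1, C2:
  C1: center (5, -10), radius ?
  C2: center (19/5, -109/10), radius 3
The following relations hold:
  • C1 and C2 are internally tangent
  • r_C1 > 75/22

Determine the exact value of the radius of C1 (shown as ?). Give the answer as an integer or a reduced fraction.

1. [int C1,C2]  r_C1² − 6r_C1 + 27/4 = 0  ⇒  r_C1 = 3/2 or 9/2
2. given r_C1 > 75/22: keep 9/2

9/2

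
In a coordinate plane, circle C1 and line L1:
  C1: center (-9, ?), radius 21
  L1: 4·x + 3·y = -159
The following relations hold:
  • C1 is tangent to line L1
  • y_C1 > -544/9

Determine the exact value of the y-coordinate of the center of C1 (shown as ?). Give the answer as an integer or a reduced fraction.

-6

1. [C1‖L1]  y_C1² + 82y_C1 + 456 = 0  ⇒  y_C1 = -76 or -6
2. given y_C1 > -544/9: keep -6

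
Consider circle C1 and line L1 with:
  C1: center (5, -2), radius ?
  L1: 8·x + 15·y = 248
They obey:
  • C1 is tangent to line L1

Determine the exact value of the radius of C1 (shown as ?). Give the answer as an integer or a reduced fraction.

14

1. [C1‖L1]  r_C1² − 196 = 0  ⇒  r_C1 = 14 (r>0 drops 1)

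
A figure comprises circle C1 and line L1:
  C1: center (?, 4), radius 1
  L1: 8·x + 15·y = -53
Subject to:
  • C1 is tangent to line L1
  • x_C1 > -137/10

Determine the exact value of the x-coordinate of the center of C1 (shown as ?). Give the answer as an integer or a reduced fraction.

-12

1. [C1‖L1]  x_C1² + (113/4)x_C1 + 195 = 0  ⇒  x_C1 = -65/4 or -12
2. given x_C1 > -137/10: keep -12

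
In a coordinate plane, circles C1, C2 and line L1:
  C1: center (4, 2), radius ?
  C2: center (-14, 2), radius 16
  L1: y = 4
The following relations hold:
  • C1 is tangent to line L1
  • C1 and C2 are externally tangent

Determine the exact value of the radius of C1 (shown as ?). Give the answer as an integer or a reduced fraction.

2

1. [C1‖L1]  r_C1² − 4 = 0  ⇒  r_C1 = 2 (r>0 drops 1)
2. [ext C1·C2]  r_C1² + 32r_C1 − 68 = 0  ⇒  r_C1 = 2 (r>0 drops 1)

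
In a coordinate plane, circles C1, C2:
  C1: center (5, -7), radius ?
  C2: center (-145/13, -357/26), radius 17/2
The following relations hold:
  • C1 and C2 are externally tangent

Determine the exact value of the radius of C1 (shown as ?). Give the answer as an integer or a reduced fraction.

1. [ext C1·C2]  r_C1² + 17r_C1 − 234 = 0  ⇒  r_C1 = 9 (r>0 drops 1)

9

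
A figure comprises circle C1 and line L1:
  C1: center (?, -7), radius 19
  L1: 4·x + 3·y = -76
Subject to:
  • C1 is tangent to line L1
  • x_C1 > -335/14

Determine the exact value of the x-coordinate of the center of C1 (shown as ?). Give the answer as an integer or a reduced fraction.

10

1. [C1‖L1]  x_C1² + (55/2)x_C1 − 375 = 0  ⇒  x_C1 = -75/2 or 10
2. given x_C1 > -335/14: keep 10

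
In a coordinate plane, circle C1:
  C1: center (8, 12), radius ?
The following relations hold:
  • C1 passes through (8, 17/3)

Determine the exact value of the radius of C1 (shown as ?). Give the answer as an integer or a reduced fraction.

1. [C1∋P]  r_C1² − 361/9 = 0  ⇒  r_C1 = 19/3 (r>0 drops 1)

19/3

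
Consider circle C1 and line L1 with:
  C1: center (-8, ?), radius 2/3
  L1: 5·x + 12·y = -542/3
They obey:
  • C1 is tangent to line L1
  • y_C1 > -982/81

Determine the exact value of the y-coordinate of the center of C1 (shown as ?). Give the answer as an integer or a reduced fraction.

1. [C1‖L1]  y_C1² + (211/9)y_C1 + 1232/9 = 0  ⇒  y_C1 = -112/9 or -11
2. given y_C1 > -982/81: keep -11

-11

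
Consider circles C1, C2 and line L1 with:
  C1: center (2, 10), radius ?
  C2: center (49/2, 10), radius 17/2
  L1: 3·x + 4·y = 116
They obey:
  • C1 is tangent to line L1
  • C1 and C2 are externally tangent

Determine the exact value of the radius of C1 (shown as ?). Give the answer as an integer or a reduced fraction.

14

1. [C1‖L1]  r_C1² − 196 = 0  ⇒  r_C1 = 14 (r>0 drops 1)
2. [ext C1·C2]  r_C1² + 17r_C1 − 434 = 0  ⇒  r_C1 = 14 (r>0 drops 1)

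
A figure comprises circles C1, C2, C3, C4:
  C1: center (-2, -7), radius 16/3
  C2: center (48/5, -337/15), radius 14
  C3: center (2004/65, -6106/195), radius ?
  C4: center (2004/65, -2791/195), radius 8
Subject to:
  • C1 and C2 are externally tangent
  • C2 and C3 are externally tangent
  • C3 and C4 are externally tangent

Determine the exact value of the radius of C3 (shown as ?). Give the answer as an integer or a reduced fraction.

9

1. [ext C2·C3]  r_C3² + 28r_C3 − 333 = 0  ⇒  r_C3 = 9 (r>0 drops 1)
2. [ext C3·C4]  r_C3² + 16r_C3 − 225 = 0  ⇒  r_C3 = 9 (r>0 drops 1)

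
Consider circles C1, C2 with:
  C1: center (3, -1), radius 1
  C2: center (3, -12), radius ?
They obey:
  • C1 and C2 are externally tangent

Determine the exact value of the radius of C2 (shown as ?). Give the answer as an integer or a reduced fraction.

1. [ext C1·C2]  r_C2² + 2r_C2 − 120 = 0  ⇒  r_C2 = 10 (r>0 drops 1)

10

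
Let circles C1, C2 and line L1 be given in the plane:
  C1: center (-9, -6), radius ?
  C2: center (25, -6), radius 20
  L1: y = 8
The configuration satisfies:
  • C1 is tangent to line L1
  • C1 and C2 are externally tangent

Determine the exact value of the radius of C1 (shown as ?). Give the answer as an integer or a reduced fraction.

14

1. [C1‖L1]  r_C1² − 196 = 0  ⇒  r_C1 = 14 (r>0 drops 1)
2. [ext C1·C2]  r_C1² + 40r_C1 − 756 = 0  ⇒  r_C1 = 14 (r>0 drops 1)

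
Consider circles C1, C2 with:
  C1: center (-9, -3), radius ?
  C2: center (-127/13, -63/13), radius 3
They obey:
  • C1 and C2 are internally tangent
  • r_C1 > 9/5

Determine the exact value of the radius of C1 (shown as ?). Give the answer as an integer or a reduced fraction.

1. [int C1,C2]  r_C1² − 6r_C1 + 5 = 0  ⇒  r_C1 = 1 or 5
2. given r_C1 > 9/5: keep 5

5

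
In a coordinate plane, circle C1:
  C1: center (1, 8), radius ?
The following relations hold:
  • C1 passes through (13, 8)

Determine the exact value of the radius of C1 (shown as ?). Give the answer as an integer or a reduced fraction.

1. [C1∋P]  r_C1² − 144 = 0  ⇒  r_C1 = 12 (r>0 drops 1)

12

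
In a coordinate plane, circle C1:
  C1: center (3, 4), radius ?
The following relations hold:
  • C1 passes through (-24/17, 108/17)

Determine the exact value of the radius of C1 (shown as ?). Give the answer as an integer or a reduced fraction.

1. [C1∋P]  r_C1² − 25 = 0  ⇒  r_C1 = 5 (r>0 drops 1)

5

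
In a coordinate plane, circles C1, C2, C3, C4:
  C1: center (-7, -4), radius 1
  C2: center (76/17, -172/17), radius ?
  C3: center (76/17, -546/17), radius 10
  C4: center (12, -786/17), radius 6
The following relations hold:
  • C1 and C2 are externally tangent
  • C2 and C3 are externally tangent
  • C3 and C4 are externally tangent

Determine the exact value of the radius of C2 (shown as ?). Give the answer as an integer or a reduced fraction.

12

1. [ext C1·C2]  r_C2² + 2r_C2 − 168 = 0  ⇒  r_C2 = 12 (r>0 drops 1)
2. [ext C2·C3]  r_C2² + 20r_C2 − 384 = 0  ⇒  r_C2 = 12 (r>0 drops 1)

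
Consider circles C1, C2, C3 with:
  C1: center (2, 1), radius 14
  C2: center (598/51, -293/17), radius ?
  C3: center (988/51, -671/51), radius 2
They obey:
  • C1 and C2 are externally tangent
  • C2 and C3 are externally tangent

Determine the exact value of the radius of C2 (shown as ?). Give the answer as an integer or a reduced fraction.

1. [ext C1·C2]  r_C2² + 28r_C2 − 2080/9 = 0  ⇒  r_C2 = 20/3 (r>0 drops 1)
2. [ext C2·C3]  r_C2² + 4r_C2 − 640/9 = 0  ⇒  r_C2 = 20/3 (r>0 drops 1)

20/3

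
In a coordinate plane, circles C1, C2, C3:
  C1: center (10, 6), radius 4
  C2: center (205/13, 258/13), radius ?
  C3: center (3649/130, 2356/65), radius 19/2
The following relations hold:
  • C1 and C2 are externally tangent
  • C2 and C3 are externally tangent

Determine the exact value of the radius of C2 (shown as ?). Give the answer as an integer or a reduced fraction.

1. [ext C1·C2]  r_C2² + 8r_C2 − 209 = 0  ⇒  r_C2 = 11 (r>0 drops 1)
2. [ext C2·C3]  r_C2² + 19r_C2 − 330 = 0  ⇒  r_C2 = 11 (r>0 drops 1)

11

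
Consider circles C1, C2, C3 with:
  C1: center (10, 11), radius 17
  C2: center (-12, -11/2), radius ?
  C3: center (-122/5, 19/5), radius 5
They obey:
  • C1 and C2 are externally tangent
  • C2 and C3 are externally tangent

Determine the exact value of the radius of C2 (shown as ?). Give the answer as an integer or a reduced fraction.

21/2

1. [ext C1·C2]  r_C2² + 34r_C2 − 1869/4 = 0  ⇒  r_C2 = 21/2 (r>0 drops 1)
2. [ext C2·C3]  r_C2² + 10r_C2 − 861/4 = 0  ⇒  r_C2 = 21/2 (r>0 drops 1)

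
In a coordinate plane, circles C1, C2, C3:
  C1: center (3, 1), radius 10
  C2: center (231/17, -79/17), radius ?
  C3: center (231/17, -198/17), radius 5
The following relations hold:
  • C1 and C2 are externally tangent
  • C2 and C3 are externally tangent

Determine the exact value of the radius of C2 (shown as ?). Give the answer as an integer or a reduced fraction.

1. [ext C1·C2]  r_C2² + 20r_C2 − 44 = 0  ⇒  r_C2 = 2 (r>0 drops 1)
2. [ext C2·C3]  r_C2² + 10r_C2 − 24 = 0  ⇒  r_C2 = 2 (r>0 drops 1)

2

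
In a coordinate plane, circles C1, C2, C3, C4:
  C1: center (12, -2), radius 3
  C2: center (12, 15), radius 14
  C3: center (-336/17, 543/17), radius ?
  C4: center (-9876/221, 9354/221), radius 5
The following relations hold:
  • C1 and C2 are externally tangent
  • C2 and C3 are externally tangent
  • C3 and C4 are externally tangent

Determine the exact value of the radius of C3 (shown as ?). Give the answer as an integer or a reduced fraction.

1. [ext C2·C3]  r_C3² + 28r_C3 − 1100 = 0  ⇒  r_C3 = 22 (r>0 drops 1)
2. [ext C3·C4]  r_C3² + 10r_C3 − 704 = 0  ⇒  r_C3 = 22 (r>0 drops 1)

22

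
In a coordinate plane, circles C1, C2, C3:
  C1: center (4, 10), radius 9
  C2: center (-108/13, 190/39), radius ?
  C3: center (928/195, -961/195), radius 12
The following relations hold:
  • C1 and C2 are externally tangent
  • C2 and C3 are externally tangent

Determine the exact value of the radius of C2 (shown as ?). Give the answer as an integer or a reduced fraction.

1. [ext C1·C2]  r_C2² + 18r_C2 − 871/9 = 0  ⇒  r_C2 = 13/3 (r>0 drops 1)
2. [ext C2·C3]  r_C2² + 24r_C2 − 1105/9 = 0  ⇒  r_C2 = 13/3 (r>0 drops 1)

13/3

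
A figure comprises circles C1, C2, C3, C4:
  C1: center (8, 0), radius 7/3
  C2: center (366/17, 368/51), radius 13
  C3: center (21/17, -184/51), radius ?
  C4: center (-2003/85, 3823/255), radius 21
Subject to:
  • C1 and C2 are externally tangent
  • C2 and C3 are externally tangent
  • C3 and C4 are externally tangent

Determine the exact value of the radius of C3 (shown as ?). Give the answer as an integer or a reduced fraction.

1. [ext C2·C3]  r_C3² + 26r_C3 − 360 = 0  ⇒  r_C3 = 10 (r>0 drops 1)
2. [ext C3·C4]  r_C3² + 42r_C3 − 520 = 0  ⇒  r_C3 = 10 (r>0 drops 1)

10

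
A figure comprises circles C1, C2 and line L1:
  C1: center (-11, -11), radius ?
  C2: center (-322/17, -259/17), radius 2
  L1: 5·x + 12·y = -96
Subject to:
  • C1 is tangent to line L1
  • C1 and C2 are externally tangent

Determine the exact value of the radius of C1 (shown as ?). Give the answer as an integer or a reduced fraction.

1. [C1‖L1]  r_C1² − 49 = 0  ⇒  r_C1 = 7 (r>0 drops 1)
2. [ext C1·C2]  r_C1² + 4r_C1 − 77 = 0  ⇒  r_C1 = 7 (r>0 drops 1)

7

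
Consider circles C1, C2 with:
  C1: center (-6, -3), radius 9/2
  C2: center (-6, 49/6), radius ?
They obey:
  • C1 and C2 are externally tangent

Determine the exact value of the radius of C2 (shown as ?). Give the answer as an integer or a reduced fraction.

1. [ext C1·C2]  r_C2² + 9r_C2 − 940/9 = 0  ⇒  r_C2 = 20/3 (r>0 drops 1)

20/3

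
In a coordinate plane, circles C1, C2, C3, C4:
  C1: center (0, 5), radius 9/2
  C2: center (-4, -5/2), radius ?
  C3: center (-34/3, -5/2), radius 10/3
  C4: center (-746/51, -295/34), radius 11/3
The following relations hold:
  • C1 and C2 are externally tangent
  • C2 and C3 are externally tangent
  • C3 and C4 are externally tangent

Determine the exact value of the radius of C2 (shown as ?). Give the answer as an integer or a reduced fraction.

4

1. [ext C1·C2]  r_C2² + 9r_C2 − 52 = 0  ⇒  r_C2 = 4 (r>0 drops 1)
2. [ext C2·C3]  r_C2² + (20/3)r_C2 − 128/3 = 0  ⇒  r_C2 = 4 (r>0 drops 1)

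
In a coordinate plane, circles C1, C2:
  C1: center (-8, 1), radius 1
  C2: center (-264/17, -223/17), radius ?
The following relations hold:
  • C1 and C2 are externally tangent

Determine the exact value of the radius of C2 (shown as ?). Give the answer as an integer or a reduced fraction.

1. [ext C1·C2]  r_C2² + 2r_C2 − 255 = 0  ⇒  r_C2 = 15 (r>0 drops 1)

15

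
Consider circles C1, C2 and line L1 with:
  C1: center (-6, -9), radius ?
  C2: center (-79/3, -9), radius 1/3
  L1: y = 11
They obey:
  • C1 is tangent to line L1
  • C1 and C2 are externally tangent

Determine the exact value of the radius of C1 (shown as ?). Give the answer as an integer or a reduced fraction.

20

1. [C1‖L1]  r_C1² − 400 = 0  ⇒  r_C1 = 20 (r>0 drops 1)
2. [ext C1·C2]  r_C1² + (2/3)r_C1 − 1240/3 = 0  ⇒  r_C1 = 20 (r>0 drops 1)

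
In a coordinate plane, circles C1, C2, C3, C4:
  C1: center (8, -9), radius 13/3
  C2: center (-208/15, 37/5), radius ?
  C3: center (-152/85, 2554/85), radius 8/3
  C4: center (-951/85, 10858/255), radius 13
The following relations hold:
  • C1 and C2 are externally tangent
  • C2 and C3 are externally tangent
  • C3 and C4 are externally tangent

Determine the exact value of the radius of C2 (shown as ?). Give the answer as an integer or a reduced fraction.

23

1. [ext C1·C2]  r_C2² + (26/3)r_C2 − 2185/3 = 0  ⇒  r_C2 = 23 (r>0 drops 1)
2. [ext C2·C3]  r_C2² + (16/3)r_C2 − 1955/3 = 0  ⇒  r_C2 = 23 (r>0 drops 1)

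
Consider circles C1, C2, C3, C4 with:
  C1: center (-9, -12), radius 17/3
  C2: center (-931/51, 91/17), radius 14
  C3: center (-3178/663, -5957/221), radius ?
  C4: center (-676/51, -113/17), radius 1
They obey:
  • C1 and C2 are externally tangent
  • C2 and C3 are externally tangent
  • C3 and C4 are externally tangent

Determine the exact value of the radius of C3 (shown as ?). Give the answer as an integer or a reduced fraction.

1. [ext C2·C3]  r_C3² + 28r_C3 − 1029 = 0  ⇒  r_C3 = 21 (r>0 drops 1)
2. [ext C3·C4]  r_C3² + 2r_C3 − 483 = 0  ⇒  r_C3 = 21 (r>0 drops 1)

21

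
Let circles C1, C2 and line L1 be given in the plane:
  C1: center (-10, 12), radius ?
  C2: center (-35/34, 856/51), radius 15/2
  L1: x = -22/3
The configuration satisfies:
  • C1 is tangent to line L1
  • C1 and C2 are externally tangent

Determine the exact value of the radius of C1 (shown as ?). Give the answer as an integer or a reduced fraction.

8/3

1. [C1‖L1]  r_C1² − 64/9 = 0  ⇒  r_C1 = 8/3 (r>0 drops 1)
2. [ext C1·C2]  r_C1² + 15r_C1 − 424/9 = 0  ⇒  r_C1 = 8/3 (r>0 drops 1)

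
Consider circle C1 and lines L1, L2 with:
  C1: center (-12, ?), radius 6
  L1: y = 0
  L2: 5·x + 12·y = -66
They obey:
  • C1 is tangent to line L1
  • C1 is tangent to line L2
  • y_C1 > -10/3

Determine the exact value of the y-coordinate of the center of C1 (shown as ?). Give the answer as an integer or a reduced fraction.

6

1. [C1‖L1]  y_C1² − 36 = 0  ⇒  y_C1 = -6 or 6
2. [C1‖L2]  y_C1² + 1y_C1 − 42 = 0  ⇒  y_C1 = -7 or 6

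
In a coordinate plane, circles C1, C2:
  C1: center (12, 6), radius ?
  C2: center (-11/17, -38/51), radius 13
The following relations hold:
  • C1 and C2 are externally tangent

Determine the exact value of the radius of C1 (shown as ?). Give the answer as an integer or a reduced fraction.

1. [ext C1·C2]  r_C1² + 26r_C1 − 328/9 = 0  ⇒  r_C1 = 4/3 (r>0 drops 1)

4/3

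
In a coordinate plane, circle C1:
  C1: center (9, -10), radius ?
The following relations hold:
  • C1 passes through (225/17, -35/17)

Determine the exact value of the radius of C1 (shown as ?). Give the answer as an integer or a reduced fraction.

9

1. [C1∋P]  r_C1² − 81 = 0  ⇒  r_C1 = 9 (r>0 drops 1)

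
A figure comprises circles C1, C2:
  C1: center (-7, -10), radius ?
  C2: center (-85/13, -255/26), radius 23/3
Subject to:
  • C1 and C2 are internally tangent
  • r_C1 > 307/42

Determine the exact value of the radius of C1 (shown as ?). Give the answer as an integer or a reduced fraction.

1. [int C1,C2]  r_C1² − (46/3)r_C1 + 2107/36 = 0  ⇒  r_C1 = 43/6 or 49/6
2. given r_C1 > 307/42: keep 49/6

49/6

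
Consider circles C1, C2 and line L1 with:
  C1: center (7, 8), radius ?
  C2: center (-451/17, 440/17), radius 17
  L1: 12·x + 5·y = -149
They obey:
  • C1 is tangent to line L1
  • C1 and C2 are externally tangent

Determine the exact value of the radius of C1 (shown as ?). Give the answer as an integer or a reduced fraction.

21

1. [C1‖L1]  r_C1² − 441 = 0  ⇒  r_C1 = 21 (r>0 drops 1)
2. [ext C1·C2]  r_C1² + 34r_C1 − 1155 = 0  ⇒  r_C1 = 21 (r>0 drops 1)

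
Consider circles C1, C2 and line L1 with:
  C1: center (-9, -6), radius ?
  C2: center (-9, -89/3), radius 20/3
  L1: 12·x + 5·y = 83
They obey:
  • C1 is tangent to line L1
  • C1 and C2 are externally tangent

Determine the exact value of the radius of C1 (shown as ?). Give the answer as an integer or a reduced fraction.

1. [C1‖L1]  r_C1² − 289 = 0  ⇒  r_C1 = 17 (r>0 drops 1)
2. [ext C1·C2]  r_C1² + (40/3)r_C1 − 1547/3 = 0  ⇒  r_C1 = 17 (r>0 drops 1)

17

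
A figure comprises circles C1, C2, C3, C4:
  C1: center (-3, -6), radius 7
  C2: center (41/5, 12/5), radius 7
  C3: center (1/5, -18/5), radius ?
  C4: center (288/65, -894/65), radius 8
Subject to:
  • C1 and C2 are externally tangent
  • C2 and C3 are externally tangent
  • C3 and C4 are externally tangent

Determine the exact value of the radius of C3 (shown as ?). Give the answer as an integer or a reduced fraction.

3

1. [ext C2·C3]  r_C3² + 14r_C3 − 51 = 0  ⇒  r_C3 = 3 (r>0 drops 1)
2. [ext C3·C4]  r_C3² + 16r_C3 − 57 = 0  ⇒  r_C3 = 3 (r>0 drops 1)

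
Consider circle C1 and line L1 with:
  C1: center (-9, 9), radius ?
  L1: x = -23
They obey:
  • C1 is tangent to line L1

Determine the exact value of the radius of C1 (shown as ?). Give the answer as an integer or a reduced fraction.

14

1. [C1‖L1]  r_C1² − 196 = 0  ⇒  r_C1 = 14 (r>0 drops 1)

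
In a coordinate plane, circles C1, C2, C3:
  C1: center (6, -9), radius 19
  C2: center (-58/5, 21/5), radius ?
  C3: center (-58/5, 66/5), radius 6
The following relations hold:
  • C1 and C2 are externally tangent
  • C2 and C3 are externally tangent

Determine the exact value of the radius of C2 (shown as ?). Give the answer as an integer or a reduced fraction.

1. [ext C1·C2]  r_C2² + 38r_C2 − 123 = 0  ⇒  r_C2 = 3 (r>0 drops 1)
2. [ext C2·C3]  r_C2² + 12r_C2 − 45 = 0  ⇒  r_C2 = 3 (r>0 drops 1)

3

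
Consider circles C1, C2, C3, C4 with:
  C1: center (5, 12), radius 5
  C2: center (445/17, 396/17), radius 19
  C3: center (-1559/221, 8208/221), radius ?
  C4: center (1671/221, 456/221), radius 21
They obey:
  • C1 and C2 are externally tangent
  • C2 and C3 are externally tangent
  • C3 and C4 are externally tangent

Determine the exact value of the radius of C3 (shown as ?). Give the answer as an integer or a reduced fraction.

17

1. [ext C2·C3]  r_C3² + 38r_C3 − 935 = 0  ⇒  r_C3 = 17 (r>0 drops 1)
2. [ext C3·C4]  r_C3² + 42r_C3 − 1003 = 0  ⇒  r_C3 = 17 (r>0 drops 1)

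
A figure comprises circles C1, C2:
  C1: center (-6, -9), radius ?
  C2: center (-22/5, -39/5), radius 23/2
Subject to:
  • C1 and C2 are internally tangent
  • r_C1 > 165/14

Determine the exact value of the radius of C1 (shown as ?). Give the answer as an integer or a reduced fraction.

27/2

1. [int C1,C2]  r_C1² − 23r_C1 + 513/4 = 0  ⇒  r_C1 = 19/2 or 27/2
2. given r_C1 > 165/14: keep 27/2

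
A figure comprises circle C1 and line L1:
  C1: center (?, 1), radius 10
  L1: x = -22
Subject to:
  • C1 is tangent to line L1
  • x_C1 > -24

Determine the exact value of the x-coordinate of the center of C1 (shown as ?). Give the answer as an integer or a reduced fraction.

-12

1. [C1‖L1]  x_C1² + 44x_C1 + 384 = 0  ⇒  x_C1 = -32 or -12
2. given x_C1 > -24: keep -12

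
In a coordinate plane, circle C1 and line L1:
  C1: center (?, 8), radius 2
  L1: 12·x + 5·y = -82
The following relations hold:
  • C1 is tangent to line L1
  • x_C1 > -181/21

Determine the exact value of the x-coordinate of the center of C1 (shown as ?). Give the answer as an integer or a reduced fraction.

-8

1. [C1‖L1]  x_C1² + (61/3)x_C1 + 296/3 = 0  ⇒  x_C1 = -37/3 or -8
2. given x_C1 > -181/21: keep -8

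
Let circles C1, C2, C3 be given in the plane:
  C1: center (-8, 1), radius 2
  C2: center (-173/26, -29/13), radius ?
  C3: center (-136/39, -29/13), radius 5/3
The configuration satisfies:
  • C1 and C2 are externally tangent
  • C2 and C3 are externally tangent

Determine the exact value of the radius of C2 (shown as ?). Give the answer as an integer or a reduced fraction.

3/2

1. [ext C1·C2]  r_C2² + 4r_C2 − 33/4 = 0  ⇒  r_C2 = 3/2 (r>0 drops 1)
2. [ext C2·C3]  r_C2² + (10/3)r_C2 − 29/4 = 0  ⇒  r_C2 = 3/2 (r>0 drops 1)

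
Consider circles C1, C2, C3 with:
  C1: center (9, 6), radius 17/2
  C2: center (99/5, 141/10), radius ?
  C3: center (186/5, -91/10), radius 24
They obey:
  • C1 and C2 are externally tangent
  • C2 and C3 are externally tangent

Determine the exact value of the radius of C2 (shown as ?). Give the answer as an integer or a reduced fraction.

5

1. [ext C1·C2]  r_C2² + 17r_C2 − 110 = 0  ⇒  r_C2 = 5 (r>0 drops 1)
2. [ext C2·C3]  r_C2² + 48r_C2 − 265 = 0  ⇒  r_C2 = 5 (r>0 drops 1)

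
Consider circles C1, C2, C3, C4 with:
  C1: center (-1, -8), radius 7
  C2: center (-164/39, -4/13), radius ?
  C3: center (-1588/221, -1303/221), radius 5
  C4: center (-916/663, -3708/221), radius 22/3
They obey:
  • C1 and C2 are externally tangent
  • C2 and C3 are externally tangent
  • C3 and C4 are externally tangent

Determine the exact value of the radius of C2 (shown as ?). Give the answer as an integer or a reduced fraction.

1. [ext C1·C2]  r_C2² + 14r_C2 − 184/9 = 0  ⇒  r_C2 = 4/3 (r>0 drops 1)
2. [ext C2·C3]  r_C2² + 10r_C2 − 136/9 = 0  ⇒  r_C2 = 4/3 (r>0 drops 1)

4/3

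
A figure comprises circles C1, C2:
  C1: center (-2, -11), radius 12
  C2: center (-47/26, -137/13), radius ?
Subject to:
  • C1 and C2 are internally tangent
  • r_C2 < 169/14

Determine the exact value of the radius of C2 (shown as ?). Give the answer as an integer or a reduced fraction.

1. [int C1,C2]  r_C2² − 24r_C2 + 575/4 = 0  ⇒  r_C2 = 23/2 or 25/2
2. given r_C2 < 169/14: keep 23/2

23/2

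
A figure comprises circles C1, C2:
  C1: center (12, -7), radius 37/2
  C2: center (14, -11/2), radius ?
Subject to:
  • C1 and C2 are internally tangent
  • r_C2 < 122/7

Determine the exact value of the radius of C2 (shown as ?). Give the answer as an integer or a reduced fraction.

16

1. [int C1,C2]  r_C2² − 37r_C2 + 336 = 0  ⇒  r_C2 = 16 or 21
2. given r_C2 < 122/7: keep 16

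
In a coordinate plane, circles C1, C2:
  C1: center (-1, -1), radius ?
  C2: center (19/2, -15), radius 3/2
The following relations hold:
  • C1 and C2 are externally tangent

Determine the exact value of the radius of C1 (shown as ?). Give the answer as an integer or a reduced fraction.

16

1. [ext C1·C2]  r_C1² + 3r_C1 − 304 = 0  ⇒  r_C1 = 16 (r>0 drops 1)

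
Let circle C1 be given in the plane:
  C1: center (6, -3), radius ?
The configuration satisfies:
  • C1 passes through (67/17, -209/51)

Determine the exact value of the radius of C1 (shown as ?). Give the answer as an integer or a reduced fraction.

7/3

1. [C1∋P]  r_C1² − 49/9 = 0  ⇒  r_C1 = 7/3 (r>0 drops 1)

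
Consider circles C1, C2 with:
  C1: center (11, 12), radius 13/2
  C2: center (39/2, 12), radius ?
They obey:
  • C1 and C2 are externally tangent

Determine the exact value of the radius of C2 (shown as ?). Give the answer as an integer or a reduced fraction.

2

1. [ext C1·C2]  r_C2² + 13r_C2 − 30 = 0  ⇒  r_C2 = 2 (r>0 drops 1)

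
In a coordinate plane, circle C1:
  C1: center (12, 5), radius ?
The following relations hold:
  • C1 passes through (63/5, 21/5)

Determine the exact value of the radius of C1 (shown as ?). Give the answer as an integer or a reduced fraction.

1. [C1∋P]  r_C1² − 1 = 0  ⇒  r_C1 = 1 (r>0 drops 1)

1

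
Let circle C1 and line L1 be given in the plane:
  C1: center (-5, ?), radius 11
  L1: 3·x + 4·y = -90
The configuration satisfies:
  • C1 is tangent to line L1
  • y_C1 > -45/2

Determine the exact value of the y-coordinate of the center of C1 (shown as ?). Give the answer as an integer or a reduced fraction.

-5

1. [C1‖L1]  y_C1² + (75/2)y_C1 + 325/2 = 0  ⇒  y_C1 = -65/2 or -5
2. given y_C1 > -45/2: keep -5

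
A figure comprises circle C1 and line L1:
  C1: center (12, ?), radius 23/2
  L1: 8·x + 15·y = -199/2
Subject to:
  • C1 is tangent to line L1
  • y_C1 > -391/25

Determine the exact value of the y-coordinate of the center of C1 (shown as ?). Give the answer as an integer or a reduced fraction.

1. [C1‖L1]  y_C1² + (391/15)y_C1 = 0  ⇒  y_C1 = -391/15 or 0
2. given y_C1 > -391/25: keep 0

0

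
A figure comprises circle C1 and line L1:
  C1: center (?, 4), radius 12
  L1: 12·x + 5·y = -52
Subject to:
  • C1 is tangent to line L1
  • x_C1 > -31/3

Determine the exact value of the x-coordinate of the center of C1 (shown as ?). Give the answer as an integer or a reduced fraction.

7

1. [C1‖L1]  x_C1² + 12x_C1 − 133 = 0  ⇒  x_C1 = -19 or 7
2. given x_C1 > -31/3: keep 7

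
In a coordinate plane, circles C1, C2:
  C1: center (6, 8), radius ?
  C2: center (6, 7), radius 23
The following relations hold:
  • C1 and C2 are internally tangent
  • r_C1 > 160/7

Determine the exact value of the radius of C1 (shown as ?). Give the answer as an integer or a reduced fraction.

1. [int C1,C2]  r_C1² − 46r_C1 + 528 = 0  ⇒  r_C1 = 22 or 24
2. given r_C1 > 160/7: keep 24

24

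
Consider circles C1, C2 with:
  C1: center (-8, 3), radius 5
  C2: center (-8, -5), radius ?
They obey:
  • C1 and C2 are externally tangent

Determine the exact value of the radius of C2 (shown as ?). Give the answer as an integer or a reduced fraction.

3

1. [ext C1·C2]  r_C2² + 10r_C2 − 39 = 0  ⇒  r_C2 = 3 (r>0 drops 1)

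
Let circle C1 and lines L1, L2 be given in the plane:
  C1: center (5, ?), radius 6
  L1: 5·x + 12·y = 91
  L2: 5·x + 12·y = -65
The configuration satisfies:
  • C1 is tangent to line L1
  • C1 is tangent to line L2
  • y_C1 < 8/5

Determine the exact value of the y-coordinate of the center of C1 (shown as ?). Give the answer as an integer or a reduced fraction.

1. [C1‖L1]  y_C1² − 11y_C1 − 12 = 0  ⇒  y_C1 = -1 or 12
2. [C1‖L2]  y_C1² + 15y_C1 + 14 = 0  ⇒  y_C1 = -14 or -1

-1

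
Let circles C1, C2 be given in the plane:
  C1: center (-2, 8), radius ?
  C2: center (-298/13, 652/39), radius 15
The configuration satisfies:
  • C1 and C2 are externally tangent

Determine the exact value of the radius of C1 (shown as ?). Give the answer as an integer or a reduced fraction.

23/3

1. [ext C1·C2]  r_C1² + 30r_C1 − 2599/9 = 0  ⇒  r_C1 = 23/3 (r>0 drops 1)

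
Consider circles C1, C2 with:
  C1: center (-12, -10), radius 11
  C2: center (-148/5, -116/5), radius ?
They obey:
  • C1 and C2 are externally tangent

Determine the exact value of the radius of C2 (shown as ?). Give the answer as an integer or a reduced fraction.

1. [ext C1·C2]  r_C2² + 22r_C2 − 363 = 0  ⇒  r_C2 = 11 (r>0 drops 1)

11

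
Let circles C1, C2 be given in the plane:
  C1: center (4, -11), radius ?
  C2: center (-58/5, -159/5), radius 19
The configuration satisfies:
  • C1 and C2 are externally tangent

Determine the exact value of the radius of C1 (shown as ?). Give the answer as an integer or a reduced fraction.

7

1. [ext C1·C2]  r_C1² + 38r_C1 − 315 = 0  ⇒  r_C1 = 7 (r>0 drops 1)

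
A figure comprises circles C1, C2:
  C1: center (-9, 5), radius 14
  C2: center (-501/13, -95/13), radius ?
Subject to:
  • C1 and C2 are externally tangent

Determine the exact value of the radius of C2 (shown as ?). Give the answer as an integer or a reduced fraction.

18

1. [ext C1·C2]  r_C2² + 28r_C2 − 828 = 0  ⇒  r_C2 = 18 (r>0 drops 1)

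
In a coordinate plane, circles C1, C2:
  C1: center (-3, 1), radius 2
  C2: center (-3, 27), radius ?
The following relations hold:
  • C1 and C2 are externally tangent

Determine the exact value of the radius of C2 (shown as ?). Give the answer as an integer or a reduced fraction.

1. [ext C1·C2]  r_C2² + 4r_C2 − 672 = 0  ⇒  r_C2 = 24 (r>0 drops 1)

24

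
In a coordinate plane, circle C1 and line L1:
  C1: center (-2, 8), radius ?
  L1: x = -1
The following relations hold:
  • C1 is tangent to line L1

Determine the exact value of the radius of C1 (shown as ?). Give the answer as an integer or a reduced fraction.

1

1. [C1‖L1]  r_C1² − 1 = 0  ⇒  r_C1 = 1 (r>0 drops 1)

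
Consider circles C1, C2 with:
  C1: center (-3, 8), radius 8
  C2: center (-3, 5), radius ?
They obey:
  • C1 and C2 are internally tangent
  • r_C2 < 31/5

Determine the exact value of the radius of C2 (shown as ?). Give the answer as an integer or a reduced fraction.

1. [int C1,C2]  r_C2² − 16r_C2 + 55 = 0  ⇒  r_C2 = 5 or 11
2. given r_C2 < 31/5: keep 5

5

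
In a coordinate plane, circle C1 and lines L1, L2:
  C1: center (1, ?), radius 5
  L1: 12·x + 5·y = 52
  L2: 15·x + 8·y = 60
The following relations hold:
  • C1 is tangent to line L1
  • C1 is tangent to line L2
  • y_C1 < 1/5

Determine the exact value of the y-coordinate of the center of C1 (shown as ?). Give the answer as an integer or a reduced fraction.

-5

1. [C1‖L1]  y_C1² − 16y_C1 − 105 = 0  ⇒  y_C1 = -5 or 21
2. [C1‖L2]  y_C1² − (45/4)y_C1 − 325/4 = 0  ⇒  y_C1 = -5 or 65/4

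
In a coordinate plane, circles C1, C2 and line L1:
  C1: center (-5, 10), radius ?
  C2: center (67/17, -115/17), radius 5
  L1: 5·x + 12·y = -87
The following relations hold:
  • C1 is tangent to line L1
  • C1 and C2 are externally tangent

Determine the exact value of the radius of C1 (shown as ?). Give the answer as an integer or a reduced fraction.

14

1. [C1‖L1]  r_C1² − 196 = 0  ⇒  r_C1 = 14 (r>0 drops 1)
2. [ext C1·C2]  r_C1² + 10r_C1 − 336 = 0  ⇒  r_C1 = 14 (r>0 drops 1)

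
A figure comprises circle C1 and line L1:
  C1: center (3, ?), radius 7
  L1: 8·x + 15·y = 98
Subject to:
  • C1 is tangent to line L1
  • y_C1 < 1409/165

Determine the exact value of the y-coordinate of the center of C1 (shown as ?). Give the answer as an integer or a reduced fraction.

1. [C1‖L1]  y_C1² − (148/15)y_C1 − 193/5 = 0  ⇒  y_C1 = -3 or 193/15
2. given y_C1 < 1409/165: keep -3

-3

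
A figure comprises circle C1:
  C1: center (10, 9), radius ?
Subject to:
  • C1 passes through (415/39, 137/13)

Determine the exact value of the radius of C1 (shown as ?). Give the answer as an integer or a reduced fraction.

5/3

1. [C1∋P]  r_C1² − 25/9 = 0  ⇒  r_C1 = 5/3 (r>0 drops 1)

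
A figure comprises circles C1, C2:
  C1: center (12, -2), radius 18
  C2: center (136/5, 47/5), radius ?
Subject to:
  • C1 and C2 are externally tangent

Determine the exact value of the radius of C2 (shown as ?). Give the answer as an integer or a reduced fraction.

1

1. [ext C1·C2]  r_C2² + 36r_C2 − 37 = 0  ⇒  r_C2 = 1 (r>0 drops 1)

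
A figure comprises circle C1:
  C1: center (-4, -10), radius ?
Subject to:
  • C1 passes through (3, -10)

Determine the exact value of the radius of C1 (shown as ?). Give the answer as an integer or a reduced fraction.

1. [C1∋P]  r_C1² − 49 = 0  ⇒  r_C1 = 7 (r>0 drops 1)

7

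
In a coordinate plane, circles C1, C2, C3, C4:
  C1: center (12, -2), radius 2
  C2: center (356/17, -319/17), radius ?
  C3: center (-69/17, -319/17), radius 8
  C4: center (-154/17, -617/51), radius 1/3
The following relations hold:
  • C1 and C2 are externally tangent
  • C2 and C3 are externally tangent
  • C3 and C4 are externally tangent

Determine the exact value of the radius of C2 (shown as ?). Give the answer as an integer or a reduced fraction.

17

1. [ext C1·C2]  r_C2² + 4r_C2 − 357 = 0  ⇒  r_C2 = 17 (r>0 drops 1)
2. [ext C2·C3]  r_C2² + 16r_C2 − 561 = 0  ⇒  r_C2 = 17 (r>0 drops 1)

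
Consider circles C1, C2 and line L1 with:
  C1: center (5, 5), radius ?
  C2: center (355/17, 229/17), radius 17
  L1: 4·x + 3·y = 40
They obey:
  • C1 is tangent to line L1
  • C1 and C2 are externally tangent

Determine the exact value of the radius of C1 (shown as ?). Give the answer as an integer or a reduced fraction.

1. [C1‖L1]  r_C1² − 1 = 0  ⇒  r_C1 = 1 (r>0 drops 1)
2. [ext C1·C2]  r_C1² + 34r_C1 − 35 = 0  ⇒  r_C1 = 1 (r>0 drops 1)

1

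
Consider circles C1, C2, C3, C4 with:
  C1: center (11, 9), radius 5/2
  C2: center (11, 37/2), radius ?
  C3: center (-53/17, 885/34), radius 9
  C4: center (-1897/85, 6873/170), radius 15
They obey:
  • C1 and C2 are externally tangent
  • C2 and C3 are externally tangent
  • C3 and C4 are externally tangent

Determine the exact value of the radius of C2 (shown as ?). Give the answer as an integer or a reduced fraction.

1. [ext C1·C2]  r_C2² + 5r_C2 − 84 = 0  ⇒  r_C2 = 7 (r>0 drops 1)
2. [ext C2·C3]  r_C2² + 18r_C2 − 175 = 0  ⇒  r_C2 = 7 (r>0 drops 1)

7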